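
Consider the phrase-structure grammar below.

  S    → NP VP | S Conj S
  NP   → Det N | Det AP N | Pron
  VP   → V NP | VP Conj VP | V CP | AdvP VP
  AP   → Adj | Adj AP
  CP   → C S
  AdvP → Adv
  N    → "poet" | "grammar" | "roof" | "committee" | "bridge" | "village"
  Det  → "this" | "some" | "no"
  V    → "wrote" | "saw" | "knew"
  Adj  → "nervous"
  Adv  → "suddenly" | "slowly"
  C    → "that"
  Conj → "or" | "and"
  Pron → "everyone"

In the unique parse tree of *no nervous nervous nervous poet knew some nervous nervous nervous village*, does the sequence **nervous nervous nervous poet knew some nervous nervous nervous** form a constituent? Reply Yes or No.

[S [NP [Det no] [AP [Adj nervous] [AP [Adj nervous] [AP [Adj nervous]]]] [N poet]] [VP [V knew] [NP [Det some] [AP [Adj nervous] [AP [Adj nervous] [AP [Adj nervous]]]] [N village]]]]
The smallest constituent containing 'nervous nervous nervous poet knew some nervous nervous nervous' is the S spanning 'no nervous nervous nervous poet knew some nervous nervous nervous village'; no single node in the tree dominates exactly the given words.

No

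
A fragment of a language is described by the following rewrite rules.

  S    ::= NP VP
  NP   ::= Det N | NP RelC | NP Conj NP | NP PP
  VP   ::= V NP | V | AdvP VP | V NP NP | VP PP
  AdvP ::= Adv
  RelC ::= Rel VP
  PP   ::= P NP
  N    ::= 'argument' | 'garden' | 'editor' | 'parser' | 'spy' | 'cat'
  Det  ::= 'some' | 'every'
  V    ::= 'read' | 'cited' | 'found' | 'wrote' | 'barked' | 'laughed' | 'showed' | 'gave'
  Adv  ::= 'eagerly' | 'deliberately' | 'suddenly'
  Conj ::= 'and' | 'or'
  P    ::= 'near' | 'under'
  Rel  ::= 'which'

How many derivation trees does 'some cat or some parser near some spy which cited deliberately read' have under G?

5

Two of the 5 distinct bracketings:
[S [NP [NP [NP [Det some] [N cat]] [Conj or] [NP [NP [Det some] [N parser]] [PP [P near] [NP [Det some] [N spy]]]]] [RelC [Rel which] [VP [V cited]]]] [VP [AdvP [Adv deliberately]] [VP [V read]]]]
[S [NP [NP [NP [NP [Det some] [N cat]] [Conj or] [NP [Det some] [N parser]]] [PP [P near] [NP [Det some] [N spy]]]] [RelC [Rel which] [VP [V cited]]]] [VP [AdvP [Adv deliberately]] [VP [V read]]]]
The trees differ in how a recursive rule is bracketed over the same span.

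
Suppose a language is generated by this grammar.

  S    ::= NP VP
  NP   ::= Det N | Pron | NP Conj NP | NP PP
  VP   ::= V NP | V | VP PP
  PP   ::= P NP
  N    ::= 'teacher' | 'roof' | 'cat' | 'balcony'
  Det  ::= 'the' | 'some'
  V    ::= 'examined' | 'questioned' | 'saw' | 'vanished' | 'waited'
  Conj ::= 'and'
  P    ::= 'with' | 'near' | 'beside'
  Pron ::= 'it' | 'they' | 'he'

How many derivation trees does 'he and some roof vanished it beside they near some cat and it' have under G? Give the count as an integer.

9

Two of the 9 distinct bracketings:
[S [NP [NP [Pron he]] [Conj and] [NP [Det some] [N roof]]] [VP [V vanished] [NP [NP [NP [Pron it]] [PP [P beside] [NP [NP [Pron they]] [PP [P near] [NP [Det some] [N cat]]]]]] [Conj and] [NP [Pron it]]]]]
[S [NP [NP [Pron he]] [Conj and] [NP [Det some] [N roof]]] [VP [V vanished] [NP [NP [NP [NP [Pron it]] [PP [P beside] [NP [Pron they]]]] [PP [P near] [NP [Det some] [N cat]]]] [Conj and] [NP [Pron it]]]]]
The trees differ in how a recursive rule is bracketed over the same span.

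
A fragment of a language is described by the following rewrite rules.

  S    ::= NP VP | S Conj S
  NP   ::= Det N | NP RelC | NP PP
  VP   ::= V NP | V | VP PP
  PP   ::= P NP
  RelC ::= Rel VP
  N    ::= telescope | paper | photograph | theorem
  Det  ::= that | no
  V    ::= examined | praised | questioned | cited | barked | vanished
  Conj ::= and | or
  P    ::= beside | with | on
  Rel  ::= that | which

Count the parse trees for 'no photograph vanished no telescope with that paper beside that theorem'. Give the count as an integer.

5

Two of the 5 distinct bracketings:
[S [NP [Det no] [N photograph]] [VP [V vanished] [NP [NP [Det no] [N telescope]] [PP [P with] [NP [NP [Det that] [N paper]] [PP [P beside] [NP [Det that] [N theorem]]]]]]]]
[S [NP [Det no] [N photograph]] [VP [V vanished] [NP [NP [NP [Det no] [N telescope]] [PP [P with] [NP [Det that] [N paper]]]] [PP [P beside] [NP [Det that] [N theorem]]]]]]
The trees differ in how a recursive rule is bracketed over the same span.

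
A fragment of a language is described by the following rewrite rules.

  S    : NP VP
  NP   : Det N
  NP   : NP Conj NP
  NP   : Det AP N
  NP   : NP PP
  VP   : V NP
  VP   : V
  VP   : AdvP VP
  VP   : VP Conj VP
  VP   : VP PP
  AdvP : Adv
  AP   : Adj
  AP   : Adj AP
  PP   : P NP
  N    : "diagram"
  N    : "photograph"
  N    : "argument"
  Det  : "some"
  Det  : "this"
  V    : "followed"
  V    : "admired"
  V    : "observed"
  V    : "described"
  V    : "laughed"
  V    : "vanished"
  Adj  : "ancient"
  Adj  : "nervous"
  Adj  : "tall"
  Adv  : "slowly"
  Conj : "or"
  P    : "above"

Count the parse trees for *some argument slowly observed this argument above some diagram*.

3

Two of the 3 distinct bracketings:
[S [NP [Det some] [N argument]] [VP [AdvP [Adv slowly]] [VP [V observed] [NP [NP [Det this] [N argument]] [PP [P above] [NP [Det some] [N diagram]]]]]]]
[S [NP [Det some] [N argument]] [VP [AdvP [Adv slowly]] [VP [VP [V observed] [NP [Det this] [N argument]]] [PP [P above] [NP [Det some] [N diagram]]]]]]
The difference turns on whether NP → NP PP is used at the relevant span, versus an alternative expansion of NP.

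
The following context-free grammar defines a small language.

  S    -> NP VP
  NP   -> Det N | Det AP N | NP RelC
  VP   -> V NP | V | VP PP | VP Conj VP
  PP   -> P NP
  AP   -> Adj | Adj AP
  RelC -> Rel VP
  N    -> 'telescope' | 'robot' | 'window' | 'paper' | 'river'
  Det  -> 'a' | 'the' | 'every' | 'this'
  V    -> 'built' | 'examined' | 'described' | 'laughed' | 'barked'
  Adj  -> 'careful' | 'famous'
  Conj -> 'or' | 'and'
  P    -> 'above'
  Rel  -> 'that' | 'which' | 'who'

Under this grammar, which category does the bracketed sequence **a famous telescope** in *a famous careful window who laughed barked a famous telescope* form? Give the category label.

[S [NP [NP [Det a] [AP [Adj famous] [AP [Adj careful]]] [N window]] [RelC [Rel who] [VP [V laughed]]]] [VP [V barked] [NP [Det a] [AP [Adj famous]] [N telescope]]]]
The span 'a famous telescope' is the NP node built by NP → Det AP N.

NP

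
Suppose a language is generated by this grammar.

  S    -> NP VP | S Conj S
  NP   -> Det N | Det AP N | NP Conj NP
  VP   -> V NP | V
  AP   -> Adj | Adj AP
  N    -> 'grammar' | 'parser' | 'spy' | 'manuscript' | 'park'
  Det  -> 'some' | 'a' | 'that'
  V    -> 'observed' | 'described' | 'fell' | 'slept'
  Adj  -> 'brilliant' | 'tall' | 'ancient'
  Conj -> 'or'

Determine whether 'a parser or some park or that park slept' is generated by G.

S
  NP
    NP
      Det: a
      N: parser
    Conj: or
    NP
      NP
        Det: some
        N: park
      Conj: or
      NP
        Det: that
        N: park
  VP
    V: slept
Each bracket corresponds to one application of a listed rule, so the string is derivable from S.

Grammatical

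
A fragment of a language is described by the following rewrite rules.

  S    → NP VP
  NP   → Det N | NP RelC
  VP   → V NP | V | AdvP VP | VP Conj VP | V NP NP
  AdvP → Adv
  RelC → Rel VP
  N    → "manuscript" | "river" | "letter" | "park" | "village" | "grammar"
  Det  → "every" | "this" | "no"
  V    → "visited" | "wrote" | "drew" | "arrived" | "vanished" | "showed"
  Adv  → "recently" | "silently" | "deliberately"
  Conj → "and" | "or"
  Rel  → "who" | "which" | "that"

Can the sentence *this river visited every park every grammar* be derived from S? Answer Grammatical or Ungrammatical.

Grammatical

S
  NP
    Det: this
    N: river
  VP
    V: visited
    NP
      Det: every
      N: park
    NP
      Det: every
      N: grammar
Each bracket corresponds to one application of a listed rule, so the string is derivable from S.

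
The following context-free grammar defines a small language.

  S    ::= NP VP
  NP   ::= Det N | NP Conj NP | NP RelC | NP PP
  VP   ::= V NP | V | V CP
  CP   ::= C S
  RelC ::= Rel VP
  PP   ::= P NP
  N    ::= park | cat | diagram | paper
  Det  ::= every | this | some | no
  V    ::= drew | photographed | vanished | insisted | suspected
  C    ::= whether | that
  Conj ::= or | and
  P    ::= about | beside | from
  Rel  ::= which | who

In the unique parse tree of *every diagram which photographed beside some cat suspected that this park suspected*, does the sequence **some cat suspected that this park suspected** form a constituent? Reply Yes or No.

No

[S [NP [NP [NP [Det every] [N diagram]] [RelC [Rel which] [VP [V photographed]]]] [PP [P beside] [NP [Det some] [N cat]]]] [VP [V suspected] [CP [C that] [S [NP [Det this] [N park]] [VP [V suspected]]]]]]
The smallest constituent containing 'some cat suspected that this park suspected' is the S spanning 'every diagram which photographed beside some cat suspected that this park suspected'; no single node in the tree dominates exactly the given words.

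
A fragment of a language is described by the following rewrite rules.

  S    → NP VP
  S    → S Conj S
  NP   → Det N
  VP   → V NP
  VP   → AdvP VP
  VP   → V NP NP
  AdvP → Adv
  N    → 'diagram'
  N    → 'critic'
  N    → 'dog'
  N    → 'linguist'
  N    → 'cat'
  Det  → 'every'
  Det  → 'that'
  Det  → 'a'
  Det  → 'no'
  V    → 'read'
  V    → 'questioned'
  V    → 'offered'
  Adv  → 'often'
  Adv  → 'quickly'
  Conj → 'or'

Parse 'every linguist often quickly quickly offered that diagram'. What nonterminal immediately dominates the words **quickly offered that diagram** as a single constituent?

VP

S
  NP
    Det: every
    N: linguist
  VP
    AdvP
      Adv: often
    VP
      AdvP
        Adv: quickly
      VP
        AdvP
          Adv: quickly
        VP
          V: offered
          NP
            Det: that
            N: diagram
The span 'quickly offered that diagram' is the VP node built by VP → AdvP VP.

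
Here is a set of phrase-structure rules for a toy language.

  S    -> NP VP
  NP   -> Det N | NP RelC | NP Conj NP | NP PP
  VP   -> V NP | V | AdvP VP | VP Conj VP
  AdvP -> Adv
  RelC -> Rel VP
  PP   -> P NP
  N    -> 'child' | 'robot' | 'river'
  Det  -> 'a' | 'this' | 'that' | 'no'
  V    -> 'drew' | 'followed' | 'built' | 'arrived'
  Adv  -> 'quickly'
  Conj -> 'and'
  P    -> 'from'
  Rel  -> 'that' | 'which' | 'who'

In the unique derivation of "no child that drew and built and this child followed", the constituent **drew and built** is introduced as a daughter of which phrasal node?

RelC

[S [NP [NP [NP [Det no] [N child]] [RelC [Rel that] [VP [VP [V drew]] [Conj and] [VP [V built]]]]] [Conj and] [NP [Det this] [N child]]] [VP [V followed]]]
The span 'drew and built' is the VP node built by VP → VP Conj VP.
Its mother is the RelC built by RelC → Rel VP.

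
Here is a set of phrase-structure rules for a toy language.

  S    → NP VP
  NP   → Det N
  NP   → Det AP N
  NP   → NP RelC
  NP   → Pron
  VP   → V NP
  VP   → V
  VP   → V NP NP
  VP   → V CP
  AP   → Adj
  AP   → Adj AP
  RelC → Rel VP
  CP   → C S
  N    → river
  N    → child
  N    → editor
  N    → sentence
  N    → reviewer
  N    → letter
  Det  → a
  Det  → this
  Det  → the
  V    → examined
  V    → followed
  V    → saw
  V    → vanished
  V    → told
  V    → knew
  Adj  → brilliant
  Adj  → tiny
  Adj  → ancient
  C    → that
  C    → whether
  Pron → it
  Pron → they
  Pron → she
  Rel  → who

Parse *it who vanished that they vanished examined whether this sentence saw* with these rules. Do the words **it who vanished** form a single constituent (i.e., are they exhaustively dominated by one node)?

No

[S [NP [NP [Pron it]] [RelC [Rel who] [VP [V vanished] [CP [C that] [S [NP [Pron they]] [VP [V vanished]]]]]]] [VP [V examined] [CP [C whether] [S [NP [Det this] [N sentence]] [VP [V saw]]]]]]
The smallest constituent containing 'it who vanished' is the NP spanning 'it who vanished that they vanished'; no single node in the tree dominates exactly the given words.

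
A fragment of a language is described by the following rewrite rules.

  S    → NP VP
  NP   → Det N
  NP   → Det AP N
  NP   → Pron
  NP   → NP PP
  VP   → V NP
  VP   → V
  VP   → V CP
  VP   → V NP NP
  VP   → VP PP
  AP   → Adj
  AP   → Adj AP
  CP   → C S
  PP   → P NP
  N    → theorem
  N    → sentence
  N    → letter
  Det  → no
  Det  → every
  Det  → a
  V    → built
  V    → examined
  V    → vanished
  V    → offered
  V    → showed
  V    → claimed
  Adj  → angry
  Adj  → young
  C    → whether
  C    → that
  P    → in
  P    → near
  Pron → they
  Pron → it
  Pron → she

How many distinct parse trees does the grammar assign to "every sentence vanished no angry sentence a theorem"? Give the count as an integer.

[S [NP [Det every] [N sentence]] [VP [V vanished] [NP [Det no] [AP [Adj angry]] [N sentence]] [NP [Det a] [N theorem]]]]
No rule offers an alternative attachment or grouping for any span, so this is the only derivation.

1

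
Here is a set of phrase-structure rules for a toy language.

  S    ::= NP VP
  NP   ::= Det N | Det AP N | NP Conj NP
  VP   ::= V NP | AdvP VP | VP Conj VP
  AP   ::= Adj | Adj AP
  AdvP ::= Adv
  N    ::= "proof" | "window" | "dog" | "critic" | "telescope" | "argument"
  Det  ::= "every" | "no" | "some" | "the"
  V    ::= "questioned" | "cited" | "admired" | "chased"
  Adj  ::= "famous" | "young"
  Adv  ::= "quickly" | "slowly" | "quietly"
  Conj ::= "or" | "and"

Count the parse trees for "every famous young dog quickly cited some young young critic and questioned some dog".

The two bracketings:
[S [NP [Det every] [AP [Adj famous] [AP [Adj young]]] [N dog]] [VP [AdvP [Adv quickly]] [VP [VP [V cited] [NP [Det some] [AP [Adj young] [AP [Adj young]]] [N critic]]] [Conj and] [VP [V questioned] [NP [Det some] [N dog]]]]]]
[S [NP [Det every] [AP [Adj famous] [AP [Adj young]]] [N dog]] [VP [VP [AdvP [Adv quickly]] [VP [V cited] [NP [Det some] [AP [Adj young] [AP [Adj young]]] [N critic]]]] [Conj and] [VP [V questioned] [NP [Det some] [N dog]]]]]
The trees differ in how a recursive rule is bracketed over the same span.

2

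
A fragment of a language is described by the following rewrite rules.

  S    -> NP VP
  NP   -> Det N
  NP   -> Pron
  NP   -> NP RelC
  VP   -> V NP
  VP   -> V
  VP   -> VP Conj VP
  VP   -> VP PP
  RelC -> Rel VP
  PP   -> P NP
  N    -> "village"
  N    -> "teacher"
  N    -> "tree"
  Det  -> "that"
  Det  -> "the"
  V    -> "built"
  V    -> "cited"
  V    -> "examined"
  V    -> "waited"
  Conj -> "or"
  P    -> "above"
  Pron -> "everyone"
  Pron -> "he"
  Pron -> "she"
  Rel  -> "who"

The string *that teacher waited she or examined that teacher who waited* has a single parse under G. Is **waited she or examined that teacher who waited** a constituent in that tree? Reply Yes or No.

[S [NP [Det that] [N teacher]] [VP [VP [V waited] [NP [Pron she]]] [Conj or] [VP [V examined] [NP [NP [Det that] [N teacher]] [RelC [Rel who] [VP [V waited]]]]]]]
The words 'waited she or examined that teacher who waited' are exhaustively dominated by a single VP node (built by VP → VP Conj VP), so they form a constituent.

Yes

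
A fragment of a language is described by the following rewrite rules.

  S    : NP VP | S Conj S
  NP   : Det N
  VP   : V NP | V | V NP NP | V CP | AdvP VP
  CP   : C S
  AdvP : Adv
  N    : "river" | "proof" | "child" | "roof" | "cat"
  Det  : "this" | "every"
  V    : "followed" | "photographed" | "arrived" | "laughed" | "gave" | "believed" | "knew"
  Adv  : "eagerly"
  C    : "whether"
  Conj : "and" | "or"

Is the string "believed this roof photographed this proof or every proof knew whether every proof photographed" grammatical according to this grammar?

Ungrammatical

For S → NP VP, no prefix of the string parses as an NP. The alternative S rule S → S Conj S likewise has no satisfying split.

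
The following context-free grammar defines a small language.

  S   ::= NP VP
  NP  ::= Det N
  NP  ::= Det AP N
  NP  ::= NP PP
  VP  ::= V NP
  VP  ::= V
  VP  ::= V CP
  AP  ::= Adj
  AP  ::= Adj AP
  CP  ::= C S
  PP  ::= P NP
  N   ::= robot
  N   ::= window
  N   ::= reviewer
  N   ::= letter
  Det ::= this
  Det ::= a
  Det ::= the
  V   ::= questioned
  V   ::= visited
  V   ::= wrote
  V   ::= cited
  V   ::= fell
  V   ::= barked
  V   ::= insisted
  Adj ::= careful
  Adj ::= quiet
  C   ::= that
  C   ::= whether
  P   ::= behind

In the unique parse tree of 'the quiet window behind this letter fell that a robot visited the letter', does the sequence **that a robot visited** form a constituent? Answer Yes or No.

[S [NP [NP [Det the] [AP [Adj quiet]] [N window]] [PP [P behind] [NP [Det this] [N letter]]]] [VP [V fell] [CP [C that] [S [NP [Det a] [N robot]] [VP [V visited] [NP [Det the] [N letter]]]]]]]
The smallest constituent containing 'that a robot visited' is the CP spanning 'that a robot visited the letter'; no single node in the tree dominates exactly the given words.

No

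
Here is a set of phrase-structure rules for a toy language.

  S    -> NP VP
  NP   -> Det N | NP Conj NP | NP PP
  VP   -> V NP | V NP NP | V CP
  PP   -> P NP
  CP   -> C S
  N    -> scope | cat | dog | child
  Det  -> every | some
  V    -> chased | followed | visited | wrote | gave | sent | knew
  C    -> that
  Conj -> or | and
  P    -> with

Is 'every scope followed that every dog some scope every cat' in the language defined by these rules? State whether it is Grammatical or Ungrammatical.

Ungrammatical

For S → NP VP, the only prefix that parses as NP is 'every scope', but the remainder 'followed that every dog some scope every cat' is not a VP under these rules.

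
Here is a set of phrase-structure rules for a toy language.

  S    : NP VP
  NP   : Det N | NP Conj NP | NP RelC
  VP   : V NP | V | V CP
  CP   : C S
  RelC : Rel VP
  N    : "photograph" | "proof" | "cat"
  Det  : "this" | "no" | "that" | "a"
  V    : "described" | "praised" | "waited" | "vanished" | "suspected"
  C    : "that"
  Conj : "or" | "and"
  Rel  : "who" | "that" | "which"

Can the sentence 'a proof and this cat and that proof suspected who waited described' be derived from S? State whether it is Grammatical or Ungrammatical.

Ungrammatical

For S → NP VP, every NP-prefix leaves a non-VP remainder: after 'a proof' the remainder is not a VP; after 'a proof and this cat' the remainder is not a VP; after 'a proof and this cat and that proof' the remainder is not a VP.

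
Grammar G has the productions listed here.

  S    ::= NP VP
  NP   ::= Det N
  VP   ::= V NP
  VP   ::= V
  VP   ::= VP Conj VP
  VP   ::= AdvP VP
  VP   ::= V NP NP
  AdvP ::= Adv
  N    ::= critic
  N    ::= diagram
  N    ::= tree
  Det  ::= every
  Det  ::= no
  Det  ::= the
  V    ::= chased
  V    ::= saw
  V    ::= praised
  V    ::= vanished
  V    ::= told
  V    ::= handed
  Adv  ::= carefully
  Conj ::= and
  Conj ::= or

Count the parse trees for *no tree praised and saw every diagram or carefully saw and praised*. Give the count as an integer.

Two of the 7 distinct bracketings:
[S [NP [Det no] [N tree]] [VP [VP [V praised]] [Conj and] [VP [VP [V saw] [NP [Det every] [N diagram]]] [Conj or] [VP [VP [AdvP [Adv carefully]] [VP [V saw]]] [Conj and] [VP [V praised]]]]]]
[S [NP [Det no] [N tree]] [VP [VP [V praised]] [Conj and] [VP [VP [V saw] [NP [Det every] [N diagram]]] [Conj or] [VP [AdvP [Adv carefully]] [VP [VP [V saw]] [Conj and] [VP [V praised]]]]]]]
The trees differ in how a recursive rule is bracketed over the same span.

7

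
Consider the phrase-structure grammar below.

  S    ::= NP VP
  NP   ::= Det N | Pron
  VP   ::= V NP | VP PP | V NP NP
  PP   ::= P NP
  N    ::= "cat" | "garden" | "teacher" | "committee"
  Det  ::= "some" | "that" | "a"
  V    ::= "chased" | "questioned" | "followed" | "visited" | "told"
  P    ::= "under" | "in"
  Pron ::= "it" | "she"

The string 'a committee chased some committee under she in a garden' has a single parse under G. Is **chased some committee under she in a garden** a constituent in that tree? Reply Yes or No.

[S [NP [Det a] [N committee]] [VP [VP [VP [V chased] [NP [Det some] [N committee]]] [PP [P under] [NP [Pron she]]]] [PP [P in] [NP [Det a] [N garden]]]]]
The words 'chased some committee under she in a garden' are exhaustively dominated by a single VP node (built by VP → VP PP), so they form a constituent.

Yes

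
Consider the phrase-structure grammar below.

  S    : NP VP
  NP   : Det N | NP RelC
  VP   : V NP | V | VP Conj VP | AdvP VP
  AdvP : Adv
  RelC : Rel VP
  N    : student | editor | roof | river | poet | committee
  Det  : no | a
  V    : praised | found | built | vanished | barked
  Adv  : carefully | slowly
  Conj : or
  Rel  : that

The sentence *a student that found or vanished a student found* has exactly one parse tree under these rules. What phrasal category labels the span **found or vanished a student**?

S
  NP
    NP
      Det: a
      N: student
    RelC
      Rel: that
      VP
        VP
          V: found
        Conj: or
        VP
          V: vanished
          NP
            Det: a
            N: student
  VP
    V: found
The span 'found or vanished a student' is the VP node built by VP → VP Conj VP.

VP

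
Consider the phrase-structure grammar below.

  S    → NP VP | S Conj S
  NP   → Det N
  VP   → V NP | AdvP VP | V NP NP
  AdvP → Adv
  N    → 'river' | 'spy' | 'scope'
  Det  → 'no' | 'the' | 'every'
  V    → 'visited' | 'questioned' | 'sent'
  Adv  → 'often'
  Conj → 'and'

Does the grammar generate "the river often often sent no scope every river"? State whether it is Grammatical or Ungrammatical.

Grammatical

[S [NP [Det the] [N river]] [VP [AdvP [Adv often]] [VP [AdvP [Adv often]] [VP [V sent] [NP [Det no] [N scope]] [NP [Det every] [N river]]]]]]
Each bracket corresponds to one application of a listed rule, so the string is derivable from S.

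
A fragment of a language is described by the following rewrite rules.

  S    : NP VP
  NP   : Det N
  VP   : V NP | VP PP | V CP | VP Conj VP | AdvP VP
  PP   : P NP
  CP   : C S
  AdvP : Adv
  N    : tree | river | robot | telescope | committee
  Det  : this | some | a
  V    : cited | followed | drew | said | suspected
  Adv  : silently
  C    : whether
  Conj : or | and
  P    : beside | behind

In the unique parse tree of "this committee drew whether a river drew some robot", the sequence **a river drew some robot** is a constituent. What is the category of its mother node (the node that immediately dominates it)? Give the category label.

CP

[S [NP [Det this] [N committee]] [VP [V drew] [CP [C whether] [S [NP [Det a] [N river]] [VP [V drew] [NP [Det some] [N robot]]]]]]]
The span 'a river drew some robot' is the S node built by S → NP VP.
Its mother is the CP built by CP → C S.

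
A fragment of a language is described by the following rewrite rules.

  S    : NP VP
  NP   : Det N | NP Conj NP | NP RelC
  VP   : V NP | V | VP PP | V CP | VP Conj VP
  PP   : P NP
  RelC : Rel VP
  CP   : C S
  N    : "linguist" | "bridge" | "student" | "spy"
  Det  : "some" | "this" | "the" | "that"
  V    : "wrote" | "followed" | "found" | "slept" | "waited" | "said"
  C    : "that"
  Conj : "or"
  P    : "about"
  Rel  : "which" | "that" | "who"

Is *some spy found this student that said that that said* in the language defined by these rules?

For S → NP VP, the only prefix that parses as NP is 'some spy', but the remainder 'found this student that said that that said' is not a VP under these rules.

Ungrammatical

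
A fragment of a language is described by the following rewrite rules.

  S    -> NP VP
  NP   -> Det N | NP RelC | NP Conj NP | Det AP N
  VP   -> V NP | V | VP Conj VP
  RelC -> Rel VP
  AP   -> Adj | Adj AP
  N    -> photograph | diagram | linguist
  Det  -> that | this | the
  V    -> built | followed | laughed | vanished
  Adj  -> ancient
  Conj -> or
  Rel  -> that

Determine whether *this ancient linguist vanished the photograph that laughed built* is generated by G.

Ungrammatical

For S → NP VP, the only prefix that parses as NP is 'this ancient linguist', but the remainder 'vanished the photograph that laughed built' is not a VP under these rules.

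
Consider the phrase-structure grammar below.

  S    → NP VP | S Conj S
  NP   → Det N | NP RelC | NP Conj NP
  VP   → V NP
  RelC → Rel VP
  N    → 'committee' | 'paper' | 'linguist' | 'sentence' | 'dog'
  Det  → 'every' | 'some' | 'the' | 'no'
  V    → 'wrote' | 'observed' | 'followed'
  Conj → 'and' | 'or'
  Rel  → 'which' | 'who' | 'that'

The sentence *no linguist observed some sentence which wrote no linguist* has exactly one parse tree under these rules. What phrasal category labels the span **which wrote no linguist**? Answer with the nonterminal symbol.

S
  NP
    Det: no
    N: linguist
  VP
    V: observed
    NP
      NP
        Det: some
        N: sentence
      RelC
        Rel: which
        VP
          V: wrote
          NP
            Det: no
            N: linguist
The span 'which wrote no linguist' is the RelC node built by RelC → Rel VP.

RelC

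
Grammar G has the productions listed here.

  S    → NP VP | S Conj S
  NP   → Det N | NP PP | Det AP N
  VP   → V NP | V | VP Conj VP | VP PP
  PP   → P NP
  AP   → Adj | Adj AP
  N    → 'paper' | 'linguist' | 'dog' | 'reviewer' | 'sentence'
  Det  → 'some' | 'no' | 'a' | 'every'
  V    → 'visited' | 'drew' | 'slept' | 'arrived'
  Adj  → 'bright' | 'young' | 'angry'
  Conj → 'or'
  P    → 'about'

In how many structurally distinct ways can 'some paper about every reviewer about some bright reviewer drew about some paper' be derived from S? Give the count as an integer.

2

The two bracketings:
[S [NP [NP [Det some] [N paper]] [PP [P about] [NP [NP [Det every] [N reviewer]] [PP [P about] [NP [Det some] [AP [Adj bright]] [N reviewer]]]]]] [VP [VP [V drew]] [PP [P about] [NP [Det some] [N paper]]]]]
[S [NP [NP [NP [Det some] [N paper]] [PP [P about] [NP [Det every] [N reviewer]]]] [PP [P about] [NP [Det some] [AP [Adj bright]] [N reviewer]]]] [VP [VP [V drew]] [PP [P about] [NP [Det some] [N paper]]]]]
The trees differ in how a recursive rule is bracketed over the same span.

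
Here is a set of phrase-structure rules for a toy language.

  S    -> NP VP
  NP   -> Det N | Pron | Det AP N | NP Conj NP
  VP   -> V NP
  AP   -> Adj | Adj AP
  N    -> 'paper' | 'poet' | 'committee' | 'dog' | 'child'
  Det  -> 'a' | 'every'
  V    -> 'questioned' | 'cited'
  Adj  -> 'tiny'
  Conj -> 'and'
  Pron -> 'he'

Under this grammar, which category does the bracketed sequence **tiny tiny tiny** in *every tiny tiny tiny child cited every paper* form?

AP

[S [NP [Det every] [AP [Adj tiny] [AP [Adj tiny] [AP [Adj tiny]]]] [N child]] [VP [V cited] [NP [Det every] [N paper]]]]
The span 'tiny tiny tiny' is the AP node built by AP → Adj AP.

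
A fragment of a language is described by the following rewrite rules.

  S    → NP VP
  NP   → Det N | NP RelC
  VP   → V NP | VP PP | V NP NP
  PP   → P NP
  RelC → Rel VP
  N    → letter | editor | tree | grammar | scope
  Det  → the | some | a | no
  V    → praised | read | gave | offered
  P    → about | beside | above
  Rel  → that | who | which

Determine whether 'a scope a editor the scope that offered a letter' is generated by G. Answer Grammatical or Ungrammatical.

Ungrammatical

For S → NP VP, the only prefix that parses as NP is 'a scope', but the remainder 'a editor the scope that offered a letter' is not a VP under these rules.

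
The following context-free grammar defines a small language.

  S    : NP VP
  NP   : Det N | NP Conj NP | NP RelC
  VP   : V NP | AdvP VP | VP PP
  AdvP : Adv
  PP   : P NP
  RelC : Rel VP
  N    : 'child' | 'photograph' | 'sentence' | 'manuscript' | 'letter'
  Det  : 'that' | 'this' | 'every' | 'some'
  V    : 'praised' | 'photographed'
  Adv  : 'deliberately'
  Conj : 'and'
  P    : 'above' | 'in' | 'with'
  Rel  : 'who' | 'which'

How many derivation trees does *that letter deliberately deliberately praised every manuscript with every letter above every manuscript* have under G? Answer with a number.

6

Two of the 6 distinct bracketings:
[S [NP [Det that] [N letter]] [VP [AdvP [Adv deliberately]] [VP [AdvP [Adv deliberately]] [VP [VP [VP [V praised] [NP [Det every] [N manuscript]]] [PP [P with] [NP [Det every] [N letter]]]] [PP [P above] [NP [Det every] [N manuscript]]]]]]]
[S [NP [Det that] [N letter]] [VP [AdvP [Adv deliberately]] [VP [VP [AdvP [Adv deliberately]] [VP [VP [V praised] [NP [Det every] [N manuscript]]] [PP [P with] [NP [Det every] [N letter]]]]] [PP [P above] [NP [Det every] [N manuscript]]]]]]
The trees differ in how a recursive rule is bracketed over the same span.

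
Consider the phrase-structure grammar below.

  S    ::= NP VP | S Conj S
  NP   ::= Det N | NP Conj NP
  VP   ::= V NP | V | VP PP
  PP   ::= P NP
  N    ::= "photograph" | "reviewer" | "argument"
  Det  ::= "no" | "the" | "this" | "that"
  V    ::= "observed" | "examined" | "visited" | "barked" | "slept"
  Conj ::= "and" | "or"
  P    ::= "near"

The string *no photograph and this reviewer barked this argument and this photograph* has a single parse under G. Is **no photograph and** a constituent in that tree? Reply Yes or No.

[S [NP [NP [Det no] [N photograph]] [Conj and] [NP [Det this] [N reviewer]]] [VP [V barked] [NP [NP [Det this] [N argument]] [Conj and] [NP [Det this] [N photograph]]]]]
The smallest constituent containing 'no photograph and' is the NP spanning 'no photograph and this reviewer'; no single node in the tree dominates exactly the given words.

No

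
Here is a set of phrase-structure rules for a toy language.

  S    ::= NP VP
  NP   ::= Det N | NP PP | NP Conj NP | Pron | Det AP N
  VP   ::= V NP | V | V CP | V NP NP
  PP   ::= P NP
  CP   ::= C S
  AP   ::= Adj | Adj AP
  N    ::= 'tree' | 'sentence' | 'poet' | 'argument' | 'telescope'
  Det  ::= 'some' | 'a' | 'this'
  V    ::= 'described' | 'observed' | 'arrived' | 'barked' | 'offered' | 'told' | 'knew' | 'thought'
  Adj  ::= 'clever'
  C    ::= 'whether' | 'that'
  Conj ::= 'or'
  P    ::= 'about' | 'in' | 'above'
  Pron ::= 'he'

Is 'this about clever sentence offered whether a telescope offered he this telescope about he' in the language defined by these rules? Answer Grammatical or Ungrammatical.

A Det word can never sit immediately before a P word in any string this grammar generates, so the substring 'this about' rules out a derivation.

Ungrammatical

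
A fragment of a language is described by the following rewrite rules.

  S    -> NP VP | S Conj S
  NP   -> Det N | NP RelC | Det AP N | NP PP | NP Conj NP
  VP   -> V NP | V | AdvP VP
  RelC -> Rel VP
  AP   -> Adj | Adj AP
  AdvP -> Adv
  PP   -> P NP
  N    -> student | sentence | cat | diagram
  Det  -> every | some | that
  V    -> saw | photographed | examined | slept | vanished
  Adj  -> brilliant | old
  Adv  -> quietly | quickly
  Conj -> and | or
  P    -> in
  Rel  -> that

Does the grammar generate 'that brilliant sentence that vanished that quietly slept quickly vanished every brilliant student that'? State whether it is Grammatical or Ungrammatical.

Ungrammatical

For S → NP VP, every NP-prefix leaves a non-VP remainder: after 'that brilliant sentence' the remainder is not a VP; after 'that brilliant sentence that vanished' the remainder is not a VP; after 'that brilliant sentence that vanished that quietly slept' the remainder is not a VP. The alternative S rule S → S Conj S likewise has no satisfying split.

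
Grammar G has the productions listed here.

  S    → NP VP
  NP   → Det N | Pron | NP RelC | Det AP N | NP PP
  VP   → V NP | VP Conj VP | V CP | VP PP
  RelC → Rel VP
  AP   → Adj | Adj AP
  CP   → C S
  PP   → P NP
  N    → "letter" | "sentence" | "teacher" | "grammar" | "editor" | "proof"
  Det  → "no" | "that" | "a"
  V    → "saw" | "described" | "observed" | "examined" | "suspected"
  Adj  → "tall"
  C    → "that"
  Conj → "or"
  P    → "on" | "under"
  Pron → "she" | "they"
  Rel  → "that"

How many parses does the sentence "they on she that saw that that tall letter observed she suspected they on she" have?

4

Two of the 4 distinct bracketings:
[S [NP [NP [NP [Pron they]] [PP [P on] [NP [Pron she]]]] [RelC [Rel that] [VP [V saw] [CP [C that] [S [NP [Det that] [AP [Adj tall]] [N letter]] [VP [V observed] [NP [Pron she]]]]]]]] [VP [V suspected] [NP [NP [Pron they]] [PP [P on] [NP [Pron she]]]]]]
[S [NP [NP [NP [Pron they]] [PP [P on] [NP [Pron she]]]] [RelC [Rel that] [VP [V saw] [CP [C that] [S [NP [Det that] [AP [Adj tall]] [N letter]] [VP [V observed] [NP [Pron she]]]]]]]] [VP [VP [V suspected] [NP [Pron they]]] [PP [P on] [NP [Pron she]]]]]
The difference turns on whether VP → VP PP is used at the relevant span, versus an alternative expansion of VP.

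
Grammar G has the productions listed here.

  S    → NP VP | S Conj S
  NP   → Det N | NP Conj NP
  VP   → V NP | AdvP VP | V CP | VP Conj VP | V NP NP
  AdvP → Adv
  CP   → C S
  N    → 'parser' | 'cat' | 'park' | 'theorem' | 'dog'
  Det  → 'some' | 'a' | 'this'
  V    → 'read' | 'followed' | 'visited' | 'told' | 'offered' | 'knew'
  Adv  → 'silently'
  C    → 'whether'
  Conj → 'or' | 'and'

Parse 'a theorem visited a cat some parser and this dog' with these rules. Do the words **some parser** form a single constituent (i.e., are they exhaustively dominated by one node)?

Yes

[S [NP [Det a] [N theorem]] [VP [V visited] [NP [Det a] [N cat]] [NP [NP [Det some] [N parser]] [Conj and] [NP [Det this] [N dog]]]]]
The words 'some parser' are exhaustively dominated by a single NP node (built by NP → Det N), so they form a constituent.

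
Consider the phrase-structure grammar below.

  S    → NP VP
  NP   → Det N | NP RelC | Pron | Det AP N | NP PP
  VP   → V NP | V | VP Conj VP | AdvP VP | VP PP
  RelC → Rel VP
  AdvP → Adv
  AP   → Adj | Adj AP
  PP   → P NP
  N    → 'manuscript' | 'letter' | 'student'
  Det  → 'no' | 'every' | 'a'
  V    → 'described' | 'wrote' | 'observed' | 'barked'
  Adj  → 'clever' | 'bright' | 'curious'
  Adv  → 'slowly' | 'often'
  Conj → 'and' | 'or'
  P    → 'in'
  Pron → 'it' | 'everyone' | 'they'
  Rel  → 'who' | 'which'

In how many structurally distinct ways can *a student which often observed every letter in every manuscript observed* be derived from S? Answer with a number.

4

Two of the 4 distinct bracketings:
[S [NP [NP [Det a] [N student]] [RelC [Rel which] [VP [AdvP [Adv often]] [VP [V observed] [NP [NP [Det every] [N letter]] [PP [P in] [NP [Det every] [N manuscript]]]]]]]] [VP [V observed]]]
[S [NP [NP [Det a] [N student]] [RelC [Rel which] [VP [AdvP [Adv often]] [VP [VP [V observed] [NP [Det every] [N letter]]] [PP [P in] [NP [Det every] [N manuscript]]]]]]] [VP [V observed]]]
The difference turns on whether NP → NP PP is used at the relevant span, versus an alternative expansion of NP.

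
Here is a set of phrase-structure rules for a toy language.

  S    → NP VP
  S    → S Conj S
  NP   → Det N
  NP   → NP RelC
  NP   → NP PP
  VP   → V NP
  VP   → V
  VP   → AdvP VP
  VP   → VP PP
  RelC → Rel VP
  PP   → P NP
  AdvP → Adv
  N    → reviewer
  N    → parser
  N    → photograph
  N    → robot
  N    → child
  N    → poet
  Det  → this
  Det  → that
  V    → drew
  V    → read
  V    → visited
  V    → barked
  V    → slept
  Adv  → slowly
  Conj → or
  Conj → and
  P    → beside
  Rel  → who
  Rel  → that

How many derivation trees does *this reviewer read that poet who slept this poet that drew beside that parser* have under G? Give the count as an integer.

Two of the 8 distinct bracketings:
[S [NP [Det this] [N reviewer]] [VP [V read] [NP [NP [Det that] [N poet]] [RelC [Rel who] [VP [V slept] [NP [NP [Det this] [N poet]] [RelC [Rel that] [VP [VP [V drew]] [PP [P beside] [NP [Det that] [N parser]]]]]]]]]]]
[S [NP [Det this] [N reviewer]] [VP [V read] [NP [NP [Det that] [N poet]] [RelC [Rel who] [VP [V slept] [NP [NP [NP [Det this] [N poet]] [RelC [Rel that] [VP [V drew]]]] [PP [P beside] [NP [Det that] [N parser]]]]]]]]]
The difference turns on whether NP → NP PP is used at the relevant span, versus an alternative expansion of NP.

8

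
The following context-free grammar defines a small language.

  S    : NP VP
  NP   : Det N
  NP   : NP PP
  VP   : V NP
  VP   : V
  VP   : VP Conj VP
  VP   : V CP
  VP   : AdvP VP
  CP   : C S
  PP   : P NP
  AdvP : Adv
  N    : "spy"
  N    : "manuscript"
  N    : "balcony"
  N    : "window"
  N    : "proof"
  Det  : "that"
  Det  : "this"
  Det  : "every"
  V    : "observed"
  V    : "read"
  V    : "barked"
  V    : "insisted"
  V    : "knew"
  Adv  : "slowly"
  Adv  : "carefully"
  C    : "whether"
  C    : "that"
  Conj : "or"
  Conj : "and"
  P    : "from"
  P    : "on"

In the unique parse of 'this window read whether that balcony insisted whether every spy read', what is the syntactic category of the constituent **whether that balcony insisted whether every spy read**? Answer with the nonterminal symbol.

CP

[S [NP [Det this] [N window]] [VP [V read] [CP [C whether] [S [NP [Det that] [N balcony]] [VP [V insisted] [CP [C whether] [S [NP [Det every] [N spy]] [VP [V read]]]]]]]]]
The span 'whether that balcony insisted whether every spy read' is the CP node built by CP → C S.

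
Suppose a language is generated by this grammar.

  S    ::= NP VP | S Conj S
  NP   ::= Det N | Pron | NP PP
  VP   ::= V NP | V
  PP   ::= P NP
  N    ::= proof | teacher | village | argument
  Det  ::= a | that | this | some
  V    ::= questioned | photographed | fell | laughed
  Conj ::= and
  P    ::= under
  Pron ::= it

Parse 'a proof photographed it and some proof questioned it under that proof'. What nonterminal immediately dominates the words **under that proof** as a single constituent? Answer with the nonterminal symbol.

PP

S
  S
    NP
      Det: a
      N: proof
    VP
      V: photographed
      NP
        Pron: it
  Conj: and
  S
    NP
      Det: some
      N: proof
    VP
      V: questioned
      NP
        NP
          Pron: it
        PP
          P: under
          NP
            Det: that
            N: proof
The span 'under that proof' is the PP node built by PP → P NP.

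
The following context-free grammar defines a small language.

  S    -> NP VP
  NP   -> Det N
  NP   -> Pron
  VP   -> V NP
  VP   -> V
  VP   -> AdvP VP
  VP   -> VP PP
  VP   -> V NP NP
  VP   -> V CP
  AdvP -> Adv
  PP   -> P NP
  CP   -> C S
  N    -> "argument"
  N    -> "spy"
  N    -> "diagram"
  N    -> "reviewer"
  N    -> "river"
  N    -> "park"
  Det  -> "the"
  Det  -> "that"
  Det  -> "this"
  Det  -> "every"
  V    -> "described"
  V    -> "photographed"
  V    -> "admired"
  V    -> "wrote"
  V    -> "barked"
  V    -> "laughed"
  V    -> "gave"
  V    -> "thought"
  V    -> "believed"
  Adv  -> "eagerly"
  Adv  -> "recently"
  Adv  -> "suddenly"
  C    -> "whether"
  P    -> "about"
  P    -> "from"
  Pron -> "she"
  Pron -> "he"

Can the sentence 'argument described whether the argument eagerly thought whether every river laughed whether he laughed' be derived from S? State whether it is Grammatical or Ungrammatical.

For S → NP VP, no prefix of the string parses as an NP.

Ungrammatical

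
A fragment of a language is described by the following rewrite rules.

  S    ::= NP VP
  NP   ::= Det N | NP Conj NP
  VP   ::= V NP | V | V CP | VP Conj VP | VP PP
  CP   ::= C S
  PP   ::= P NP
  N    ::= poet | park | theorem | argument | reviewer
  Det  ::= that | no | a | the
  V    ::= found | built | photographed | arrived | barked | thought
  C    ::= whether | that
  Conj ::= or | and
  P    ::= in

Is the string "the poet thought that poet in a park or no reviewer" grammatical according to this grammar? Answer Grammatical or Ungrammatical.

Grammatical

[S [NP [Det the] [N poet]] [VP [VP [V thought] [NP [Det that] [N poet]]] [PP [P in] [NP [NP [Det a] [N park]] [Conj or] [NP [Det no] [N reviewer]]]]]]
Each bracket corresponds to one application of a listed rule, so the string is derivable from S.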